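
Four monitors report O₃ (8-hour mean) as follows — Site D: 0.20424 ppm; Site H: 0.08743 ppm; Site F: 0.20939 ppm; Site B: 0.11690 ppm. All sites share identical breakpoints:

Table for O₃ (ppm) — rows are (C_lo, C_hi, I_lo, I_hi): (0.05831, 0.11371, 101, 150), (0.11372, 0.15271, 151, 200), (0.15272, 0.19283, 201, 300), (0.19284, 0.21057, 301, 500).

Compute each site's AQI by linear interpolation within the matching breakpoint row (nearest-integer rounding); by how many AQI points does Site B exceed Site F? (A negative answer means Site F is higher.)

-332

Site D 0.20424: bracket 0.19284–0.21057 → index 301–500; slope 199/0.01773, offset 0.01140.
AQI = 301 + 199/0.01773·0.01140 ≈ 428.95 ⇒ 429.
Site H: 0.08743 ∈ [0.05831, 0.11371] ↔ index [101, 150].
101 + (0.08743−0.05831)·(150−101)/(0.11371−0.05831) = 101 + 0.02912·49/0.05540 ≈ 126.76, so AQI = 127.
Site F: 0.20939 ∈ [0.19284, 0.21057] ↔ index [301, 500].
301 + (0.20939−0.19284)·(500−301)/(0.21057−0.19284) = 301 + 0.01655·199/0.01773 ≈ 486.76, so AQI = 487.
Site B: 0.11690 ∈ [0.11372, 0.15271] ↔ index [151, 200].
151 + (0.11690−0.11372)·(200−151)/(0.15271−0.11372) = 151 + 0.00318·49/0.03899 ≈ 155.00, so AQI = 155.
AQIs: Site D=429, Site H=127, Site F=487, Site B=155. Site B (155) − Site F (487) = -332.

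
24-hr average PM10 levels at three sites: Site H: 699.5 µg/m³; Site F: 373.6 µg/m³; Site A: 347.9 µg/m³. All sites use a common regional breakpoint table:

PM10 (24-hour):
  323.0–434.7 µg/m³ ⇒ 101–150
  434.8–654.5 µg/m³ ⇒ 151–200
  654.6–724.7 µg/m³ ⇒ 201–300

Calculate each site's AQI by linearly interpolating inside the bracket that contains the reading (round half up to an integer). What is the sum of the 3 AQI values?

Site H: 699.5 lies in 654.6–724.7, so I_lo=201, I_hi=300, C_lo=654.6, C_hi=724.7.
(300−201)/(724.7−654.6) × (699.5−654.6) + 201 = 99/70.1 × 44.9 + 201 ≈ 264.41 → 264.
Site F: 373.6 ∈ [323.0, 434.7] ↔ index [101, 150].
101 + (373.6−323.0)·(150−101)/(434.7−323.0) = 101 + 50.6·49/111.7 ≈ 123.20, so AQI = 123.
Site A 347.9: bracket 323.0–434.7 → index 101–150; slope 49/111.7, offset 24.9.
AQI = 101 + 49/111.7·24.9 ≈ 111.92 ⇒ 112.
AQIs: Site H=264, Site F=123, Site A=112. Sum = 264 + 123 + 112 = 499.

499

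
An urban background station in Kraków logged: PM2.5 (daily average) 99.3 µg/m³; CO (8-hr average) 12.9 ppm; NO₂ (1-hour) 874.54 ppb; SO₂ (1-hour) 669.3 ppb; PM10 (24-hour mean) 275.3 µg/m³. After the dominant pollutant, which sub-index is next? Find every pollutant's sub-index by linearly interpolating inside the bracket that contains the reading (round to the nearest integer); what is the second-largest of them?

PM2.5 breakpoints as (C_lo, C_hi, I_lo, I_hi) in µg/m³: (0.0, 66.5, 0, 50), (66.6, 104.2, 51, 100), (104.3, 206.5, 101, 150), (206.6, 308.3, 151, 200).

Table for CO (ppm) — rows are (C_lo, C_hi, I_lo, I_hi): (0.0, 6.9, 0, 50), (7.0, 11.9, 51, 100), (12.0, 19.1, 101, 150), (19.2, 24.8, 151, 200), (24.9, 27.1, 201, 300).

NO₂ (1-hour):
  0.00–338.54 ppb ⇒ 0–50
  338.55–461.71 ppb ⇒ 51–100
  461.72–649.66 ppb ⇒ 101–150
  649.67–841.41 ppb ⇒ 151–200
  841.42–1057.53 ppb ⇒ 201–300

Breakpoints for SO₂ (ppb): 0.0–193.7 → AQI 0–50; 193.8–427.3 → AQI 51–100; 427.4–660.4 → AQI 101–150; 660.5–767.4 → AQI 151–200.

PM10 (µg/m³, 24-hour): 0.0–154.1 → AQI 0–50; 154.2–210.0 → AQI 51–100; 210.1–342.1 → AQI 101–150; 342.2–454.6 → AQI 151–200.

155

PM2.5: 99.3 lies in 66.6–104.2, so I_lo=51, I_hi=100, C_lo=66.6, C_hi=104.2.
(100−51)/(104.2−66.6) × (99.3−66.6) + 51 = 49/37.6 × 32.7 + 51 ≈ 93.61 → 94.
CO: row 12.0–19.1 (AQI 101–150). (150−101)·(12.9−12.0)/(19.1−12.0) + 101 = 49·0.9/7.1 + 101 ≈ 107.21 → 107.
NO₂: 874.54 ∈ [841.42, 1057.53] ↔ index [201, 300].
201 + (874.54−841.42)·(300−201)/(1057.53−841.42) = 201 + 33.12·99/216.11 ≈ 216.17, so AQI = 216.
SO₂ 669.3: bracket 660.5–767.4 → index 151–200; slope 49/106.9, offset 8.8.
AQI = 151 + 49/106.9·8.8 ≈ 155.03 ⇒ 155.
PM10 275.3: bracket 210.1–342.1 → index 101–150; slope 49/132.0, offset 65.2.
AQI = 101 + 49/132.0·65.2 ≈ 125.20 ⇒ 125.
Sub-indices: PM2.5→94, CO→107, NO₂→216, SO₂→155, PM10→125. Ranked high→low: 216, 155, 125, 107, 94. Second-highest sub-index = 155.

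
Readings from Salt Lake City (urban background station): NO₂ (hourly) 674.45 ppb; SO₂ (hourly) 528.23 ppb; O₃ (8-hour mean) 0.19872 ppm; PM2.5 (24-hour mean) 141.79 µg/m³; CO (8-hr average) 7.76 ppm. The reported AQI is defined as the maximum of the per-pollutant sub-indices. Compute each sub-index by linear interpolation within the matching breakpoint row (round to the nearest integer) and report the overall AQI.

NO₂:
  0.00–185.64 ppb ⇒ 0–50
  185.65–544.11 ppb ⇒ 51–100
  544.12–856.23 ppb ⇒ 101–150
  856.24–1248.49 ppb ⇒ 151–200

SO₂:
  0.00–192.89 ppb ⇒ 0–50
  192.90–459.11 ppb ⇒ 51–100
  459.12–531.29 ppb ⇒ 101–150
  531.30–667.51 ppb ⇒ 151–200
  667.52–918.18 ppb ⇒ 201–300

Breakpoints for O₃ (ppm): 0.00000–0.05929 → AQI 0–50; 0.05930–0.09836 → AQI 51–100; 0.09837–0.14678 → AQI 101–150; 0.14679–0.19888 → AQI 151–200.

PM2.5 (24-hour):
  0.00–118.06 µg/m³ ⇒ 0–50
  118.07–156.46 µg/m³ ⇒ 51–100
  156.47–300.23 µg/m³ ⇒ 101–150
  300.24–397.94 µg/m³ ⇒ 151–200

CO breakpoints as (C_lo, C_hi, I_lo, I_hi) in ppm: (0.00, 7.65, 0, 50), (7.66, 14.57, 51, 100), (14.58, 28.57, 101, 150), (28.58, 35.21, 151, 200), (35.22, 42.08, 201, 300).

NO₂: 674.45 lies in 544.12–856.23, so I_lo=101, I_hi=150, C_lo=544.12, C_hi=856.23.
(150−101)/(856.23−544.12) × (674.45−544.12) + 101 = 49/312.11 × 130.33 + 101 ≈ 121.46 → 121.
SO₂ 528.23: bracket 459.12–531.29 → index 101–150; slope 49/72.17, offset 69.11.
AQI = 101 + 49/72.17·69.11 ≈ 147.92 ⇒ 148.
O₃ 0.19872: bracket 0.14679–0.19888 → index 151–200; slope 49/0.05209, offset 0.05193.
AQI = 151 + 49/0.05209·0.05193 ≈ 199.85 ⇒ 200.
PM2.5: 141.79 lies in 118.07–156.46, so I_lo=51, I_hi=100, C_lo=118.07, C_hi=156.46.
(100−51)/(156.46−118.07) × (141.79−118.07) + 51 = 49/38.39 × 23.72 + 51 ≈ 81.28 → 81.
CO: row 7.66–14.57 (AQI 51–100). (100−51)·(7.76−7.66)/(14.57−7.66) + 51 = 49·0.10/6.91 + 51 ≈ 51.71 → 52.
Sub-indices: NO₂→121, SO₂→148, O₃→200, PM2.5→81, CO→52. Overall AQI = max = 200; dominant pollutant is O₃.

200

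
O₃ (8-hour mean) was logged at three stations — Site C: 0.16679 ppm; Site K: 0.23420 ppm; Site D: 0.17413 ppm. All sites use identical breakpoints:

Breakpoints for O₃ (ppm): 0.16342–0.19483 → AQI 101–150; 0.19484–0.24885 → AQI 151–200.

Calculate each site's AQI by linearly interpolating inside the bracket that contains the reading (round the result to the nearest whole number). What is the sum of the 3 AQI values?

Site C: 0.16679 lies in 0.16342–0.19483, so I_lo=101, I_hi=150, C_lo=0.16342, C_hi=0.19483.
(150−101)/(0.19483−0.16342) × (0.16679−0.16342) + 101 = 49/0.03141 × 0.00337 + 101 ≈ 106.26 → 106.
Site K: 0.23420 ∈ [0.19484, 0.24885] ↔ index [151, 200].
151 + (0.23420−0.19484)·(200−151)/(0.24885−0.19484) = 151 + 0.03936·49/0.05401 ≈ 186.71, so AQI = 187.
Site D: 0.17413 ∈ [0.16342, 0.19483] ↔ index [101, 150].
101 + (0.17413−0.16342)·(150−101)/(0.19483−0.16342) = 101 + 0.01071·49/0.03141 ≈ 117.71, so AQI = 118.
AQIs: Site C=106, Site K=187, Site D=118. Sum = 106 + 187 + 118 = 411.

411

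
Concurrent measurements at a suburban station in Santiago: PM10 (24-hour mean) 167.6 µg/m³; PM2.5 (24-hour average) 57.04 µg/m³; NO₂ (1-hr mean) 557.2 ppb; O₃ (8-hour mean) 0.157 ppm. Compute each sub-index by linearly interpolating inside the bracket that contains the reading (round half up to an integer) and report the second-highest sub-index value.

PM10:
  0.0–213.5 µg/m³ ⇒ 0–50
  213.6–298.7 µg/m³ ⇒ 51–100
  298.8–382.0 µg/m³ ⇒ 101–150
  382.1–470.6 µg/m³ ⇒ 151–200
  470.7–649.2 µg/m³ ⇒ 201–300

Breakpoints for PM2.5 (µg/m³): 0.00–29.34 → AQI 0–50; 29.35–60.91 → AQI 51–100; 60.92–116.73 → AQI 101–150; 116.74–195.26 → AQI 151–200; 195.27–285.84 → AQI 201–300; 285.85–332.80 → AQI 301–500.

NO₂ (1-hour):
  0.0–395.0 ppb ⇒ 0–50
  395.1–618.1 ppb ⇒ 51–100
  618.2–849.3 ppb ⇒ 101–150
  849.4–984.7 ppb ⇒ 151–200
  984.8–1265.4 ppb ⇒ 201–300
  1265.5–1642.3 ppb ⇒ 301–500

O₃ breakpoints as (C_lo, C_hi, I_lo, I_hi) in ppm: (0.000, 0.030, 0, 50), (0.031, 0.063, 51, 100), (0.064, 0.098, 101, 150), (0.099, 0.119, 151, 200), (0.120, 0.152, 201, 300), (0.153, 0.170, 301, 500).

PM10 167.6: bracket 0.0–213.5 → index 0–50; slope 50/213.5, offset 167.6.
AQI = 0 + 50/213.5·167.6 ≈ 39.25 ⇒ 39.
PM2.5: 57.04 lies in 29.35–60.91, so I_lo=51, I_hi=100, C_lo=29.35, C_hi=60.91.
(100−51)/(60.91−29.35) × (57.04−29.35) + 51 = 49/31.56 × 27.69 + 51 ≈ 93.99 → 94.
NO₂: row 395.1–618.1 (AQI 51–100). (100−51)·(557.2−395.1)/(618.1−395.1) + 51 = 49·162.1/223.0 + 51 ≈ 86.62 → 87.
O₃: row 0.153–0.170 (AQI 301–500). (500−301)·(0.157−0.153)/(0.170−0.153) + 301 = 199·0.004/0.017 + 301 ≈ 347.82 → 348.
Sub-indices: PM10→39, PM2.5→94, NO₂→87, O₃→348. Ranked high→low: 348, 94, 87, 39. Second-highest sub-index = 94.

94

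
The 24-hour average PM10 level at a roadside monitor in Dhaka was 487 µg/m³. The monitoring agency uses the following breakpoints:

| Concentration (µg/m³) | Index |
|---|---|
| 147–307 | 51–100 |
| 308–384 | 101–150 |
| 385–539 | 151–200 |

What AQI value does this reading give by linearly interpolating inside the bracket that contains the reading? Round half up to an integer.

183

PM10 487: bracket 385–539 → index 151–200; slope 49/154, offset 102.
AQI = 151 + 49/154·102 ≈ 183.45 ⇒ 183.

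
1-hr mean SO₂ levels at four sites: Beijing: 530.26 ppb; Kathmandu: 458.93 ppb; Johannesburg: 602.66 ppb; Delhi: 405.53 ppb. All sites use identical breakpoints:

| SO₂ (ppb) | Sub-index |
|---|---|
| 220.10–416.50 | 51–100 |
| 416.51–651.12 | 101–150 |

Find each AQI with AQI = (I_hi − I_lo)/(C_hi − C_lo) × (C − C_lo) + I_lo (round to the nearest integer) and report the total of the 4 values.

Beijing 530.26: bracket 416.51–651.12 → index 101–150; slope 49/234.61, offset 113.75.
AQI = 101 + 49/234.61·113.75 ≈ 124.76 ⇒ 125.
Kathmandu 458.93: bracket 416.51–651.12 → index 101–150; slope 49/234.61, offset 42.42.
AQI = 101 + 49/234.61·42.42 ≈ 109.86 ⇒ 110.
Johannesburg: row 416.51–651.12 (AQI 101–150). (150−101)·(602.66−416.51)/(651.12−416.51) + 101 = 49·186.15/234.61 + 101 ≈ 139.88 → 140.
Delhi 405.53: bracket 220.10–416.50 → index 51–100; slope 49/196.40, offset 185.43.
AQI = 51 + 49/196.40·185.43 ≈ 97.26 ⇒ 97.
AQIs: Beijing=125, Kathmandu=110, Johannesburg=140, Delhi=97. Sum = 125 + 110 + 140 + 97 = 472.

472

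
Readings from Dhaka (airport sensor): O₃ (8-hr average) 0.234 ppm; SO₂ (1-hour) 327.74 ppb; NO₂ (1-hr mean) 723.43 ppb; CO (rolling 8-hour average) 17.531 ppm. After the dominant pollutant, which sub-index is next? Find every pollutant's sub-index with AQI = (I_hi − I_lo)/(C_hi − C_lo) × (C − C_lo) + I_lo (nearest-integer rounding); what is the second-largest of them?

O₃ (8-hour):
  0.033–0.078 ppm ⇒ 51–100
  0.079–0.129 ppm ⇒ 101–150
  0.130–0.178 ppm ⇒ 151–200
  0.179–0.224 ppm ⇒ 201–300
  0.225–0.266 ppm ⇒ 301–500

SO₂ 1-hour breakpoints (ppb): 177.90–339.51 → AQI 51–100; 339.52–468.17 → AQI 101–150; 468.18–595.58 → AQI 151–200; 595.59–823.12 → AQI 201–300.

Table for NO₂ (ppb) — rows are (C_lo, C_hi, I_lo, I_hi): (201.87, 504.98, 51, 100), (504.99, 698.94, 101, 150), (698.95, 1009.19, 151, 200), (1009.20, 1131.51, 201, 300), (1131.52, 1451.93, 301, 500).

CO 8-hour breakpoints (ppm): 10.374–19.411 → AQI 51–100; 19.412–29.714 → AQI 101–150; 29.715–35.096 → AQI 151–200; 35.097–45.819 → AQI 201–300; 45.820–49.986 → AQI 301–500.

155

O₃: row 0.225–0.266 (AQI 301–500). (500−301)·(0.234−0.225)/(0.266−0.225) + 301 = 199·0.009/0.041 + 301 ≈ 344.68 → 345.
SO₂: 327.74 lies in 177.90–339.51, so I_lo=51, I_hi=100, C_lo=177.90, C_hi=339.51.
(100−51)/(339.51−177.90) × (327.74−177.90) + 51 = 49/161.61 × 149.84 + 51 ≈ 96.43 → 96.
NO₂: 723.43 lies in 698.95–1009.19, so I_lo=151, I_hi=200, C_lo=698.95, C_hi=1009.19.
(200−151)/(1009.19−698.95) × (723.43−698.95) + 151 = 49/310.24 × 24.48 + 151 ≈ 154.87 → 155.
CO 17.531: bracket 10.374–19.411 → index 51–100; slope 49/9.037, offset 7.157.
AQI = 51 + 49/9.037·7.157 ≈ 89.81 ⇒ 90.
Sub-indices: O₃→345, SO₂→96, NO₂→155, CO→90. Ranked high→low: 345, 155, 96, 90. Second-highest sub-index = 155.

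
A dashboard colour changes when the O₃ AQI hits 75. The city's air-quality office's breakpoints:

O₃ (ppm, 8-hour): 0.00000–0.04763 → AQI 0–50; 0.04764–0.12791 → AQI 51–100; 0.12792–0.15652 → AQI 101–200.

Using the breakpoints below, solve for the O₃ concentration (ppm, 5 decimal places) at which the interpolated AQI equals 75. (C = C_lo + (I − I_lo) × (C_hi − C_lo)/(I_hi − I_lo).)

0.08696

AQI 75 lies in the 51–100 band, which corresponds to 0.04764–0.12791 ppm.
C = 0.04764 + (75−51)×(0.12791−0.04764)/(100−51) = 0.04764 + 24×0.08027/49 ≈ 0.0869559 ppm → 0.08696 ppm to 5 dp.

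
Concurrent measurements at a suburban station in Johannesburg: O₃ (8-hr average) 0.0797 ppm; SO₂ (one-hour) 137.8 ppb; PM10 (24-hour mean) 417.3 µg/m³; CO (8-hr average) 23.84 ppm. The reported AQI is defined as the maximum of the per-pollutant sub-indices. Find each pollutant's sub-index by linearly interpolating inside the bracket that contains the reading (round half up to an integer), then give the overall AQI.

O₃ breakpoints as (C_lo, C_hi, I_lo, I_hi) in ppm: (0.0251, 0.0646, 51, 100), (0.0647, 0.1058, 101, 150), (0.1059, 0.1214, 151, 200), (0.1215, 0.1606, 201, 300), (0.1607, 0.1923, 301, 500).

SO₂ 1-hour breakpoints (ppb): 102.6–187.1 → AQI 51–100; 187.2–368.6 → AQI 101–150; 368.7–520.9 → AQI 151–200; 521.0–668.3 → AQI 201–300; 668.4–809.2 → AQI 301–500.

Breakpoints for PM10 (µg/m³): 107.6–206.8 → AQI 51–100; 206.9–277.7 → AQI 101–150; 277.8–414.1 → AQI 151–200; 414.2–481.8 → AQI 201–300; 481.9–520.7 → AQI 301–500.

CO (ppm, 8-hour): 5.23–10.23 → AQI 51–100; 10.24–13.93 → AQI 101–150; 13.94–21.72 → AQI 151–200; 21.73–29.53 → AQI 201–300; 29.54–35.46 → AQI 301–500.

O₃: 0.0797 ∈ [0.0647, 0.1058] ↔ index [101, 150].
101 + (0.0797−0.0647)·(150−101)/(0.1058−0.0647) = 101 + 0.0150·49/0.0411 ≈ 118.88, so AQI = 119.
SO₂: 137.8 lies in 102.6–187.1, so I_lo=51, I_hi=100, C_lo=102.6, C_hi=187.1.
(100−51)/(187.1−102.6) × (137.8−102.6) + 51 = 49/84.5 × 35.2 + 51 ≈ 71.41 → 71.
PM10: 417.3 ∈ [414.2, 481.8] ↔ index [201, 300].
201 + (417.3−414.2)·(300−201)/(481.8−414.2) = 201 + 3.1·99/67.6 ≈ 205.54, so AQI = 206.
CO: 23.84 ∈ [21.73, 29.53] ↔ index [201, 300].
201 + (23.84−21.73)·(300−201)/(29.53−21.73) = 201 + 2.11·99/7.80 ≈ 227.78, so AQI = 228.
Sub-indices: O₃→119, SO₂→71, PM10→206, CO→228. Overall AQI = max = 228; dominant pollutant is CO.

228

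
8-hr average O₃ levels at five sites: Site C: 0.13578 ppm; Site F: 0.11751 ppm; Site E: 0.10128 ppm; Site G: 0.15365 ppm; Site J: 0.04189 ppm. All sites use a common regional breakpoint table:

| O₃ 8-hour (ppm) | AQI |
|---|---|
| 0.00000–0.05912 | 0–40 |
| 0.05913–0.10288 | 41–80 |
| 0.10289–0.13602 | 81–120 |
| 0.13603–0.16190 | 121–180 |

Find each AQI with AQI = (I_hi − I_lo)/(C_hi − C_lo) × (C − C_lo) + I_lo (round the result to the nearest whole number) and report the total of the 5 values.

Site C: row 0.10289–0.13602 (AQI 81–120). (120−81)·(0.13578−0.10289)/(0.13602−0.10289) + 81 = 39·0.03289/0.03313 + 81 ≈ 119.72 → 120.
Site F: 0.11751 ∈ [0.10289, 0.13602] ↔ index [81, 120].
81 + (0.11751−0.10289)·(120−81)/(0.13602−0.10289) = 81 + 0.01462·39/0.03313 ≈ 98.21, so AQI = 98.
Site E 0.10128: bracket 0.05913–0.10288 → index 41–80; slope 39/0.04375, offset 0.04215.
AQI = 41 + 39/0.04375·0.04215 ≈ 78.57 ⇒ 79.
Site G: 0.15365 lies in 0.13603–0.16190, so I_lo=121, I_hi=180, C_lo=0.13603, C_hi=0.16190.
(180−121)/(0.16190−0.13603) × (0.15365−0.13603) + 121 = 59/0.02587 × 0.01762 + 121 ≈ 161.18 → 161.
Site J: 0.04189 lies in 0.00000–0.05912, so I_lo=0, I_hi=40, C_lo=0.00000, C_hi=0.05912.
(40−0)/(0.05912−0.00000) × (0.04189−0.00000) + 0 = 40/0.05912 × 0.04189 + 0 ≈ 28.34 → 28.
AQIs: Site C=120, Site F=98, Site E=79, Site G=161, Site J=28. Sum = 120 + 98 + 79 + 161 + 28 = 486.

486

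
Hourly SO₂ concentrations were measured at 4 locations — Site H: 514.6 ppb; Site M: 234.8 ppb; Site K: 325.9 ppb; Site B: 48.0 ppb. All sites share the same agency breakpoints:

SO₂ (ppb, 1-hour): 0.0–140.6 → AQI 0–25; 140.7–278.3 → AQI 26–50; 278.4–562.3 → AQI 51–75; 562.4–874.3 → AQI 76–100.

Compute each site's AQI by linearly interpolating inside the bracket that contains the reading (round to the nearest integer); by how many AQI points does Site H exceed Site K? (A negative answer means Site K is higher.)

Site H: 514.6 lies in 278.4–562.3, so I_lo=51, I_hi=75, C_lo=278.4, C_hi=562.3.
(75−51)/(562.3−278.4) × (514.6−278.4) + 51 = 24/283.9 × 236.2 + 51 ≈ 70.97 → 71.
Site M: 234.8 ∈ [140.7, 278.3] ↔ index [26, 50].
26 + (234.8−140.7)·(50−26)/(278.3−140.7) = 26 + 94.1·24/137.6 ≈ 42.41, so AQI = 42.
Site K: row 278.4–562.3 (AQI 51–75). (75−51)·(325.9−278.4)/(562.3−278.4) + 51 = 24·47.5/283.9 + 51 ≈ 55.02 → 55.
Site B: 48.0 lies in 0.0–140.6, so I_lo=0, I_hi=25, C_lo=0.0, C_hi=140.6.
(25−0)/(140.6−0.0) × (48.0−0.0) + 0 = 25/140.6 × 48.0 + 0 ≈ 8.53 → 9.
AQIs: Site H=71, Site M=42, Site K=55, Site B=9. Site H (71) − Site K (55) = 16.

16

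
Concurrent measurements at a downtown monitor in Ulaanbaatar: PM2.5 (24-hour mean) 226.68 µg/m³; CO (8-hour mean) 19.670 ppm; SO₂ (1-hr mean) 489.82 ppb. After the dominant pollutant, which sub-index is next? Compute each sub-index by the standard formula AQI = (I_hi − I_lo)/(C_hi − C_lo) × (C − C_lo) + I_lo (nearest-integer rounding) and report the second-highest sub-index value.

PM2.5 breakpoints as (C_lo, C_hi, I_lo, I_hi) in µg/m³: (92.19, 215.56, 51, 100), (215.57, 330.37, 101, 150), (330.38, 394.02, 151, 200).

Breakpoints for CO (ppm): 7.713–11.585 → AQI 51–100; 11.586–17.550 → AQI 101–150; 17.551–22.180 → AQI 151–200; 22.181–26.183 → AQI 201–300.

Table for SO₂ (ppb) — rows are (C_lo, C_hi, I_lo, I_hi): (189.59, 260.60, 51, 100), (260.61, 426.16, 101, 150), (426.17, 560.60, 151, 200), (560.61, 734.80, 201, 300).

PM2.5: 226.68 ∈ [215.57, 330.37] ↔ index [101, 150].
101 + (226.68−215.57)·(150−101)/(330.37−215.57) = 101 + 11.11·49/114.80 ≈ 105.74, so AQI = 106.
CO: 19.670 ∈ [17.551, 22.180] ↔ index [151, 200].
151 + (19.670−17.551)·(200−151)/(22.180−17.551) = 151 + 2.119·49/4.629 ≈ 173.43, so AQI = 173.
SO₂ 489.82: bracket 426.17–560.60 → index 151–200; slope 49/134.43, offset 63.65.
AQI = 151 + 49/134.43·63.65 ≈ 174.20 ⇒ 174.
Sub-indices: PM2.5→106, CO→173, SO₂→174. Ranked high→low: 174, 173, 106. Second-highest sub-index = 173.

173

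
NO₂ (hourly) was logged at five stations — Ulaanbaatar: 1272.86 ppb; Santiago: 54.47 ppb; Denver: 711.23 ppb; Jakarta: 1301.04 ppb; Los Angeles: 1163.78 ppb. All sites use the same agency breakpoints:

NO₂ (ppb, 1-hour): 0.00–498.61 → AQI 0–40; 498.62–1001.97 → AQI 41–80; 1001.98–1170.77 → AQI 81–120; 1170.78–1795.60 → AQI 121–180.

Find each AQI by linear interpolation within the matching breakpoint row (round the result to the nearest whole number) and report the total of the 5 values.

Ulaanbaatar: 1272.86 lies in 1170.78–1795.60, so I_lo=121, I_hi=180, C_lo=1170.78, C_hi=1795.60.
(180−121)/(1795.60−1170.78) × (1272.86−1170.78) + 121 = 59/624.82 × 102.08 + 121 ≈ 130.64 → 131.
Santiago 54.47: bracket 0.00–498.61 → index 0–40; slope 40/498.61, offset 54.47.
AQI = 0 + 40/498.61·54.47 ≈ 4.37 ⇒ 4.
Denver: row 498.62–1001.97 (AQI 41–80). (80−41)·(711.23−498.62)/(1001.97−498.62) + 41 = 39·212.61/503.35 + 41 ≈ 57.47 → 57.
Jakarta: 1301.04 ∈ [1170.78, 1795.60] ↔ index [121, 180].
121 + (1301.04−1170.78)·(180−121)/(1795.60−1170.78) = 121 + 130.26·59/624.82 ≈ 133.30, so AQI = 133.
Los Angeles: 1163.78 lies in 1001.98–1170.77, so I_lo=81, I_hi=120, C_lo=1001.98, C_hi=1170.77.
(120−81)/(1170.77−1001.98) × (1163.78−1001.98) + 81 = 39/168.79 × 161.80 + 81 ≈ 118.38 → 118.
AQIs: Ulaanbaatar=131, Santiago=4, Denver=57, Jakarta=133, Los Angeles=118. Sum = 131 + 4 + 57 + 133 + 118 = 443.

443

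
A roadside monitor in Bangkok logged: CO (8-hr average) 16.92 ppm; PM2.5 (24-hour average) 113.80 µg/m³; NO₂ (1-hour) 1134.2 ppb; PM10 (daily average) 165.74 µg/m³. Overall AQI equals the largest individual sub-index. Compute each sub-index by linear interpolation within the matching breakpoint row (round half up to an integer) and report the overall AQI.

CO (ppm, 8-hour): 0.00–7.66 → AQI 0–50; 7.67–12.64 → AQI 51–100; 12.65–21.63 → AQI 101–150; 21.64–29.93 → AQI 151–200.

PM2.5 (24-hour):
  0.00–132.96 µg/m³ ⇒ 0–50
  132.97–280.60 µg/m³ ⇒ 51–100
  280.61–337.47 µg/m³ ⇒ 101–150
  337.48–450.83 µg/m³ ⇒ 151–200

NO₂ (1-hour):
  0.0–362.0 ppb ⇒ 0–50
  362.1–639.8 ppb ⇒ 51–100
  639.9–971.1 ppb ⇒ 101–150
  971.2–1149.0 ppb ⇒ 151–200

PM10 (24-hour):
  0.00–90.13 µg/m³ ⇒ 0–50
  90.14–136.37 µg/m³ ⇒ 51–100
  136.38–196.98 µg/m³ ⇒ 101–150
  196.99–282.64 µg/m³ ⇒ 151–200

CO: 16.92 lies in 12.65–21.63, so I_lo=101, I_hi=150, C_lo=12.65, C_hi=21.63.
(150−101)/(21.63−12.65) × (16.92−12.65) + 101 = 49/8.98 × 4.27 + 101 ≈ 124.30 → 124.
PM2.5: 113.80 lies in 0.00–132.96, so I_lo=0, I_hi=50, C_lo=0.00, C_hi=132.96.
(50−0)/(132.96−0.00) × (113.80−0.00) + 0 = 50/132.96 × 113.80 + 0 ≈ 42.79 → 43.
NO₂: 1134.2 ∈ [971.2, 1149.0] ↔ index [151, 200].
151 + (1134.2−971.2)·(200−151)/(1149.0−971.2) = 151 + 163.0·49/177.8 ≈ 195.92, so AQI = 196.
PM10 165.74: bracket 136.38–196.98 → index 101–150; slope 49/60.60, offset 29.36.
AQI = 101 + 49/60.60·29.36 ≈ 124.74 ⇒ 125.
Sub-indices: CO→124, PM2.5→43, NO₂→196, PM10→125. Overall AQI = max = 196; dominant pollutant is NO₂.
AQI 196: Unhealthy.

196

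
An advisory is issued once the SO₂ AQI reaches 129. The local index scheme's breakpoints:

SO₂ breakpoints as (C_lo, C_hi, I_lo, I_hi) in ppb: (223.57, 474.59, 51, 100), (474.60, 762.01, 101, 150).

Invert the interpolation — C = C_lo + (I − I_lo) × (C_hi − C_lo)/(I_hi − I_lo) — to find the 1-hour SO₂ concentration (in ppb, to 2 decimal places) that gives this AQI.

AQI 129 lies in the 101–150 band, which corresponds to 474.60–762.01 ppb.
C = 474.60 + (129−101)×(762.01−474.60)/(150−101) = 474.60 + 28×287.41/49 ≈ 638.8343 ppb → 638.83 ppb to 2 dp.

638.83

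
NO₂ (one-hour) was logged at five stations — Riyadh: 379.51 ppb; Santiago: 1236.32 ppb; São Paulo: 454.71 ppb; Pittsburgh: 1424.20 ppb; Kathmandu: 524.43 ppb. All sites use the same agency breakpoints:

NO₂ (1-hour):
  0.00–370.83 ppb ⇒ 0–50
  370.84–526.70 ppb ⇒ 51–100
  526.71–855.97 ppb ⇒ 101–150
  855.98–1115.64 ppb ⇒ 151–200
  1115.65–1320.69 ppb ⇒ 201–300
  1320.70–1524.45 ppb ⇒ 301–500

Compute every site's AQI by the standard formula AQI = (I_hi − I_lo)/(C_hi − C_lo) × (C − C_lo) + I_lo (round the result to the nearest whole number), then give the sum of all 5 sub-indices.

891

Riyadh: 379.51 ∈ [370.84, 526.70] ↔ index [51, 100].
51 + (379.51−370.84)·(100−51)/(526.70−370.84) = 51 + 8.67·49/155.86 ≈ 53.73, so AQI = 54.
Santiago: 1236.32 lies in 1115.65–1320.69, so I_lo=201, I_hi=300, C_lo=1115.65, C_hi=1320.69.
(300−201)/(1320.69−1115.65) × (1236.32−1115.65) + 201 = 99/205.04 × 120.67 + 201 ≈ 259.26 → 259.
São Paulo: 454.71 lies in 370.84–526.70, so I_lo=51, I_hi=100, C_lo=370.84, C_hi=526.70.
(100−51)/(526.70−370.84) × (454.71−370.84) + 51 = 49/155.86 × 83.87 + 51 ≈ 77.37 → 77.
Pittsburgh: row 1320.70–1524.45 (AQI 301–500). (500−301)·(1424.20−1320.70)/(1524.45−1320.70) + 301 = 199·103.50/203.75 + 301 ≈ 402.09 → 402.
Kathmandu: row 370.84–526.70 (AQI 51–100). (100−51)·(524.43−370.84)/(526.70−370.84) + 51 = 49·153.59/155.86 + 51 ≈ 99.29 → 99.
AQIs: Riyadh=54, Santiago=259, São Paulo=77, Pittsburgh=402, Kathmandu=99. Sum = 54 + 259 + 77 + 402 + 99 = 891.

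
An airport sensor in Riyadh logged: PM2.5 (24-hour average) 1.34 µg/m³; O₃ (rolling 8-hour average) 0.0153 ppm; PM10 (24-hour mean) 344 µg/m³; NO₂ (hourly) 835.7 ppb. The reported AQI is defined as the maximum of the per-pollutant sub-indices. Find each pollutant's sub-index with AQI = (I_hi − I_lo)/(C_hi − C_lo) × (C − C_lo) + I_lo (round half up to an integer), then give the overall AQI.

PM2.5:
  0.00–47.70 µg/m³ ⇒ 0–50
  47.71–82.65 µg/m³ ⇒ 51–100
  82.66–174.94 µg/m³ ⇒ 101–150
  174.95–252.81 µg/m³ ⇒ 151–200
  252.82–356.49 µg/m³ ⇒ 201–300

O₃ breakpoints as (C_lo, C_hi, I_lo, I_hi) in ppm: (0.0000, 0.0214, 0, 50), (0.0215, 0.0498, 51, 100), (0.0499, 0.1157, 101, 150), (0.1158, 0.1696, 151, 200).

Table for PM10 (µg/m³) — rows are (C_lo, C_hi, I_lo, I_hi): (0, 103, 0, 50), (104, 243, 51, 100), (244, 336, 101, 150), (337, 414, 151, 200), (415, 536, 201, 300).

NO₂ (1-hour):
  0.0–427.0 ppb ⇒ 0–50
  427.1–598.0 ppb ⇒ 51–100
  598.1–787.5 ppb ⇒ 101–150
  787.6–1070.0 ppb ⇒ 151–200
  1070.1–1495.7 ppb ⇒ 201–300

PM2.5 1.34: bracket 0.00–47.70 → index 0–50; slope 50/47.70, offset 1.34.
AQI = 0 + 50/47.70·1.34 ≈ 1.40 ⇒ 1.
O₃ 0.0153: bracket 0.0000–0.0214 → index 0–50; slope 50/0.0214, offset 0.0153.
AQI = 0 + 50/0.0214·0.0153 ≈ 35.75 ⇒ 36.
PM10: row 337–414 (AQI 151–200). (200−151)·(344−337)/(414−337) + 151 = 49·7/77 + 151 ≈ 155.45 → 155.
NO₂: 835.7 ∈ [787.6, 1070.0] ↔ index [151, 200].
151 + (835.7−787.6)·(200−151)/(1070.0−787.6) = 151 + 48.1·49/282.4 ≈ 159.35, so AQI = 159.
Sub-indices: PM2.5→1, O₃→36, PM10→155, NO₂→159. Overall AQI = max = 159; dominant pollutant is NO₂.
AQI 159: Unhealthy.

159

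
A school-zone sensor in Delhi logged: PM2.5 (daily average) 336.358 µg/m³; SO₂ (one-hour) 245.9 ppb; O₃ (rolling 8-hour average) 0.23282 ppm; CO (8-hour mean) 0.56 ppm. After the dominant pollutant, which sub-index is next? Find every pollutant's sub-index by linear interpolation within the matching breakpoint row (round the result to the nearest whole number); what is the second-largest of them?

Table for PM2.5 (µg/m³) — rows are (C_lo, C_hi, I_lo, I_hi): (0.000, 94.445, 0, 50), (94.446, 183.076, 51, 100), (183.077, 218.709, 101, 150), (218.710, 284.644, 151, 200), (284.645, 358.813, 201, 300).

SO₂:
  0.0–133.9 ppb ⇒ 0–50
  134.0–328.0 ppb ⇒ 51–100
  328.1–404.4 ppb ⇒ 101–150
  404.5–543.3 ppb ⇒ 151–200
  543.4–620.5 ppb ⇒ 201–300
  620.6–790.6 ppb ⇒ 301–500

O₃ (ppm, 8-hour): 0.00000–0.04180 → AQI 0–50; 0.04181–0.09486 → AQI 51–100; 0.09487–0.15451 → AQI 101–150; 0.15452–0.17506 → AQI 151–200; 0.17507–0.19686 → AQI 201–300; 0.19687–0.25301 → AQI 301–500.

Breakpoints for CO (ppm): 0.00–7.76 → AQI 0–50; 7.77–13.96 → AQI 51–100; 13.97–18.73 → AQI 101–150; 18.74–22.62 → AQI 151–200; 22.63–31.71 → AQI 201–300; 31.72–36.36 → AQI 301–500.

PM2.5 336.358: bracket 284.645–358.813 → index 201–300; slope 99/74.168, offset 51.713.
AQI = 201 + 99/74.168·51.713 ≈ 270.03 ⇒ 270.
SO₂ 245.9: bracket 134.0–328.0 → index 51–100; slope 49/194.0, offset 111.9.
AQI = 51 + 49/194.0·111.9 ≈ 79.26 ⇒ 79.
O₃: 0.23282 ∈ [0.19687, 0.25301] ↔ index [301, 500].
301 + (0.23282−0.19687)·(500−301)/(0.25301−0.19687) = 301 + 0.03595·199/0.05614 ≈ 428.43, so AQI = 428.
CO 0.56: bracket 0.00–7.76 → index 0–50; slope 50/7.76, offset 0.56.
AQI = 0 + 50/7.76·0.56 ≈ 3.61 ⇒ 4.
Sub-indices: PM2.5→270, SO₂→79, O₃→428, CO→4. Ranked high→low: 428, 270, 79, 4. Second-highest sub-index = 270.

270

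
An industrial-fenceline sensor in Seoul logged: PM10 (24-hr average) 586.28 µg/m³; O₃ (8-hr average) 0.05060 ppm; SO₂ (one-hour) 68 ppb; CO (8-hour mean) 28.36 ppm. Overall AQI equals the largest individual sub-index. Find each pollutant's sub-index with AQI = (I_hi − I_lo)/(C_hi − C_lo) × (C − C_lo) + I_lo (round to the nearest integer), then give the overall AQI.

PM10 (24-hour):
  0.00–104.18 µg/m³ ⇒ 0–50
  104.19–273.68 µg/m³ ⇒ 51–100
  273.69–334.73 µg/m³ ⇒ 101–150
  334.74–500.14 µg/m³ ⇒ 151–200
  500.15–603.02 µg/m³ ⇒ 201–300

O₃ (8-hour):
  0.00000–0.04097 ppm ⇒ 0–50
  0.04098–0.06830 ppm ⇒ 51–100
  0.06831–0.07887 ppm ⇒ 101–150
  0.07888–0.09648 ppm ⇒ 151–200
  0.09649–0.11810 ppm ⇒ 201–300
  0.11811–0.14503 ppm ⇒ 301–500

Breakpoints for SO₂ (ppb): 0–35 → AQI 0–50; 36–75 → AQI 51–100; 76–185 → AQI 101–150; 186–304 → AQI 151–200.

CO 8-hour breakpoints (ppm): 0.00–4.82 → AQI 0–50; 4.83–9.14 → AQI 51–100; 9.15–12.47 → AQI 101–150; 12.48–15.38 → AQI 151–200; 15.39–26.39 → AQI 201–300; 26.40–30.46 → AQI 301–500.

397

PM10 586.28: bracket 500.15–603.02 → index 201–300; slope 99/102.87, offset 86.13.
AQI = 201 + 99/102.87·86.13 ≈ 283.89 ⇒ 284.
O₃: 0.05060 ∈ [0.04098, 0.06830] ↔ index [51, 100].
51 + (0.05060−0.04098)·(100−51)/(0.06830−0.04098) = 51 + 0.00962·49/0.02732 ≈ 68.25, so AQI = 68.
SO₂ 68: bracket 36–75 → index 51–100; slope 49/39, offset 32.
AQI = 51 + 49/39·32 ≈ 91.21 ⇒ 91.
CO: 28.36 ∈ [26.40, 30.46] ↔ index [301, 500].
301 + (28.36−26.40)·(500−301)/(30.46−26.40) = 301 + 1.96·199/4.06 ≈ 397.07, so AQI = 397.
Sub-indices: PM10→284, O₃→68, SO₂→91, CO→397. Overall AQI = max = 397; dominant pollutant is CO.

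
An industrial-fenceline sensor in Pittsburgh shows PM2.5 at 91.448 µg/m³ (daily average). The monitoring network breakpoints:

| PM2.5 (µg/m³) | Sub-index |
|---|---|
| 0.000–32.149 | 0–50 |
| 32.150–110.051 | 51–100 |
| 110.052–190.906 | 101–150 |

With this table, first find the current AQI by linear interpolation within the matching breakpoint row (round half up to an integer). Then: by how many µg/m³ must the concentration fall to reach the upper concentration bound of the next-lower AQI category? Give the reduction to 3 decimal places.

59.299

PM2.5: row 32.150–110.051 (AQI 51–100). (100−51)·(91.448−32.150)/(110.051−32.150) + 51 = 49·59.298/77.901 + 51 ≈ 88.30 → 88.
Current AQI 88 is in the Moderate range (51–100). The next-lower category tops out at AQI 50, whose upper concentration bound is 32.149 µg/m³.
Reduction needed = 91.448 − 32.149 = 59.299 µg/m³.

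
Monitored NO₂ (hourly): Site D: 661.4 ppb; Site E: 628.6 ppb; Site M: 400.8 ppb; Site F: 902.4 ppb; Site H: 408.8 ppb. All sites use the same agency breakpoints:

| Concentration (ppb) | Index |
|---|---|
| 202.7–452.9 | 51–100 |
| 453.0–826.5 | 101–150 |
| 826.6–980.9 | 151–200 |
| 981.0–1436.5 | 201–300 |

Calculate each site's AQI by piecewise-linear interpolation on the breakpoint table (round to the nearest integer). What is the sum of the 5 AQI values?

Site D: 661.4 ∈ [453.0, 826.5] ↔ index [101, 150].
101 + (661.4−453.0)·(150−101)/(826.5−453.0) = 101 + 208.4·49/373.5 ≈ 128.34, so AQI = 128.
Site E: row 453.0–826.5 (AQI 101–150). (150−101)·(628.6−453.0)/(826.5−453.0) + 101 = 49·175.6/373.5 + 101 ≈ 124.04 → 124.
Site M: 400.8 ∈ [202.7, 452.9] ↔ index [51, 100].
51 + (400.8−202.7)·(100−51)/(452.9−202.7) = 51 + 198.1·49/250.2 ≈ 89.80, so AQI = 90.
Site F: row 826.6–980.9 (AQI 151–200). (200−151)·(902.4−826.6)/(980.9−826.6) + 151 = 49·75.8/154.3 + 151 ≈ 175.07 → 175.
Site H: 408.8 lies in 202.7–452.9, so I_lo=51, I_hi=100, C_lo=202.7, C_hi=452.9.
(100−51)/(452.9−202.7) × (408.8−202.7) + 51 = 49/250.2 × 206.1 + 51 ≈ 91.36 → 91.
AQIs: Site D=128, Site E=124, Site M=90, Site F=175, Site H=91. Sum = 128 + 124 + 90 + 175 + 91 = 608.

608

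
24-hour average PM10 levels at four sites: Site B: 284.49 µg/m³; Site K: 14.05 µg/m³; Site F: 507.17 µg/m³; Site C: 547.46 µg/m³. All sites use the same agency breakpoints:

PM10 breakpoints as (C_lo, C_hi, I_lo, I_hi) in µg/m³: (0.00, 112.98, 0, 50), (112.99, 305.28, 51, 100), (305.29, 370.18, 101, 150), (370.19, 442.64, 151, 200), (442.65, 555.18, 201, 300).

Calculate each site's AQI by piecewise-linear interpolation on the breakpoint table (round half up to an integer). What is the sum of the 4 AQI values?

652

Site B: 284.49 ∈ [112.99, 305.28] ↔ index [51, 100].
51 + (284.49−112.99)·(100−51)/(305.28−112.99) = 51 + 171.50·49/192.29 ≈ 94.70, so AQI = 95.
Site K: 14.05 lies in 0.00–112.98, so I_lo=0, I_hi=50, C_lo=0.00, C_hi=112.98.
(50−0)/(112.98−0.00) × (14.05−0.00) + 0 = 50/112.98 × 14.05 + 0 ≈ 6.22 → 6.
Site F: 507.17 lies in 442.65–555.18, so I_lo=201, I_hi=300, C_lo=442.65, C_hi=555.18.
(300−201)/(555.18−442.65) × (507.17−442.65) + 201 = 99/112.53 × 64.52 + 201 ≈ 257.76 → 258.
Site C 547.46: bracket 442.65–555.18 → index 201–300; slope 99/112.53, offset 104.81.
AQI = 201 + 99/112.53·104.81 ≈ 293.21 ⇒ 293.
AQIs: Site B=95, Site K=6, Site F=258, Site C=293. Sum = 95 + 6 + 258 + 293 = 652.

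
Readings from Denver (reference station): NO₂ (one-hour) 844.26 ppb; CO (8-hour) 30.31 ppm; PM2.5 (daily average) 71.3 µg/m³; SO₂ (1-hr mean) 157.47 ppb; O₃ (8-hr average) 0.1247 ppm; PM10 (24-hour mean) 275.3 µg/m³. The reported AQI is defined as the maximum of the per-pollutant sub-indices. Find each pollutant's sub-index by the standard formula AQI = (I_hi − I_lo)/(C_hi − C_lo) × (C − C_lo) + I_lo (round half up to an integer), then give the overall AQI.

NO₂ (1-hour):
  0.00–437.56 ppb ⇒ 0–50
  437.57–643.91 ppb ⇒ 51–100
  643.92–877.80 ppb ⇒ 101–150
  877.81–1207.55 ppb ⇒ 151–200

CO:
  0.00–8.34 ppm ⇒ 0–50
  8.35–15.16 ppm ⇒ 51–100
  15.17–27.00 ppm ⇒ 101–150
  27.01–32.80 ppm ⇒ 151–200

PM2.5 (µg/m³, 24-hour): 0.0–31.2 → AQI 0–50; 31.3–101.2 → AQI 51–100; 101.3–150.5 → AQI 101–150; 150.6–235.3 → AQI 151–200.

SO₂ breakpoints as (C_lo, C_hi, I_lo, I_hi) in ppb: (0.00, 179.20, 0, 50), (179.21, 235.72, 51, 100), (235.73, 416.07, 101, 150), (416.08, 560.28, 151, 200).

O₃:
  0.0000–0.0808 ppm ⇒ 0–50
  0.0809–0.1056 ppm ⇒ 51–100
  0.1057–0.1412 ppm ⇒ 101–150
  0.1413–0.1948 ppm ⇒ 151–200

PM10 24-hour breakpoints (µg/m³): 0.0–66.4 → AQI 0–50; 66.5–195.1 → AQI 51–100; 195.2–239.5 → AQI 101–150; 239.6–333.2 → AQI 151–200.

NO₂: 844.26 ∈ [643.92, 877.80] ↔ index [101, 150].
101 + (844.26−643.92)·(150−101)/(877.80−643.92) = 101 + 200.34·49/233.88 ≈ 142.97, so AQI = 143.
CO: 30.31 ∈ [27.01, 32.80] ↔ index [151, 200].
151 + (30.31−27.01)·(200−151)/(32.80−27.01) = 151 + 3.30·49/5.79 ≈ 178.93, so AQI = 179.
PM2.5: row 31.3–101.2 (AQI 51–100). (100−51)·(71.3−31.3)/(101.2−31.3) + 51 = 49·40.0/69.9 + 51 ≈ 79.04 → 79.
SO₂: row 0.00–179.20 (AQI 0–50). (50−0)·(157.47−0.00)/(179.20−0.00) + 0 = 50·157.47/179.20 + 0 ≈ 43.94 → 44.
O₃: row 0.1057–0.1412 (AQI 101–150). (150−101)·(0.1247−0.1057)/(0.1412−0.1057) + 101 = 49·0.0190/0.0355 + 101 ≈ 127.23 → 127.
PM10: 275.3 ∈ [239.6, 333.2] ↔ index [151, 200].
151 + (275.3−239.6)·(200−151)/(333.2−239.6) = 151 + 35.7·49/93.6 ≈ 169.69, so AQI = 170.
Sub-indices: NO₂→143, CO→179, PM2.5→79, SO₂→44, O₃→127, PM10→170. Overall AQI = max = 179; dominant pollutant is CO.

179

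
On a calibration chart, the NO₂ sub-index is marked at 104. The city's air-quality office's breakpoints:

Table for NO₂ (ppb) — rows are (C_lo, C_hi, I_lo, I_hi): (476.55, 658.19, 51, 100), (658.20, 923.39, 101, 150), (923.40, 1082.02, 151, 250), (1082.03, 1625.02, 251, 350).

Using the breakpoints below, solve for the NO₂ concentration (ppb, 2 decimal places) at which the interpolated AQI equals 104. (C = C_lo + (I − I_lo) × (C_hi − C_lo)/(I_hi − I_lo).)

674.44

AQI 104 lies in the 101–150 band, which corresponds to 658.20–923.39 ppb.
C = 658.20 + (104−101)×(923.39−658.20)/(150−101) = 658.20 + 3×265.19/49 ≈ 674.4361 ppb → 674.44 ppb to 2 dp.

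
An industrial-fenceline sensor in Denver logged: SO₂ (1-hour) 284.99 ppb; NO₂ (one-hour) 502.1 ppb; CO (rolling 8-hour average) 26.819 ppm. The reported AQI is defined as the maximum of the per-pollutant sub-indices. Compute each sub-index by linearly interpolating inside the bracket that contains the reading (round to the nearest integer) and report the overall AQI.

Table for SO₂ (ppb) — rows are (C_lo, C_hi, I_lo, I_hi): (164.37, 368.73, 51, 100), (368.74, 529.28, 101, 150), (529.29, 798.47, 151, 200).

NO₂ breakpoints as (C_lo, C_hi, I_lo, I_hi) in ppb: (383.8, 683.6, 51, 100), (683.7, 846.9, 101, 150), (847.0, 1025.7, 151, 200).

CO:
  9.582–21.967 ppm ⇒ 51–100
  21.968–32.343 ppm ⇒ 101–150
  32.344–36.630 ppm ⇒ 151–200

SO₂ 284.99: bracket 164.37–368.73 → index 51–100; slope 49/204.36, offset 120.62.
AQI = 51 + 49/204.36·120.62 ≈ 79.92 ⇒ 80.
NO₂: row 383.8–683.6 (AQI 51–100). (100−51)·(502.1−383.8)/(683.6−383.8) + 51 = 49·118.3/299.8 + 51 ≈ 70.34 → 70.
CO: 26.819 lies in 21.968–32.343, so I_lo=101, I_hi=150, C_lo=21.968, C_hi=32.343.
(150−101)/(32.343−21.968) × (26.819−21.968) + 101 = 49/10.375 × 4.851 + 101 ≈ 123.91 → 124.
Sub-indices: SO₂→80, NO₂→70, CO→124. Overall AQI = max = 124; dominant pollutant is CO.

124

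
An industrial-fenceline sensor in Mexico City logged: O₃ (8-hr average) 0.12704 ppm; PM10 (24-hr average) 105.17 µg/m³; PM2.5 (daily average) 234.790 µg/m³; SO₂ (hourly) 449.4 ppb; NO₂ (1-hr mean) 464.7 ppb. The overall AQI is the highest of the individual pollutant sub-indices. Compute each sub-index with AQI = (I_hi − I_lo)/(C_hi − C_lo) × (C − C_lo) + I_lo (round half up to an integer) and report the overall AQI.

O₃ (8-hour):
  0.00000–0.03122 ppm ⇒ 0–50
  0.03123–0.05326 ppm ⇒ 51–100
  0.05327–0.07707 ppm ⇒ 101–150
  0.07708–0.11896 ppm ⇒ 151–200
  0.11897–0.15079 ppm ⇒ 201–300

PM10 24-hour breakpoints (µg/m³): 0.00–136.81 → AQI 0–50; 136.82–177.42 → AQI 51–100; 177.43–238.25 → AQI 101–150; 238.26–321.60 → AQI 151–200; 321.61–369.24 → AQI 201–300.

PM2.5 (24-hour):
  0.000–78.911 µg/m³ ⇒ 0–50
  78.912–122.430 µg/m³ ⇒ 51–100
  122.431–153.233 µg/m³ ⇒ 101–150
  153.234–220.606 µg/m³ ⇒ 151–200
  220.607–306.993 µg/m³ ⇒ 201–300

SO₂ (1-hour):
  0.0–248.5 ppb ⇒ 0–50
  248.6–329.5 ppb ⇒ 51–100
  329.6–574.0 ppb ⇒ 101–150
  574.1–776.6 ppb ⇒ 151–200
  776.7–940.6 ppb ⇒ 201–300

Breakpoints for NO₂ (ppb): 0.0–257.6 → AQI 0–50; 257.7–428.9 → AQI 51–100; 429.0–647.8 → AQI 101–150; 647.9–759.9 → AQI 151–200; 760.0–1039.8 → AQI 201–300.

O₃: 0.12704 ∈ [0.11897, 0.15079] ↔ index [201, 300].
201 + (0.12704−0.11897)·(300−201)/(0.15079−0.11897) = 201 + 0.00807·99/0.03182 ≈ 226.11, so AQI = 226.
PM10: row 0.00–136.81 (AQI 0–50). (50−0)·(105.17−0.00)/(136.81−0.00) + 0 = 50·105.17/136.81 + 0 ≈ 38.44 → 38.
PM2.5: 234.790 lies in 220.607–306.993, so I_lo=201, I_hi=300, C_lo=220.607, C_hi=306.993.
(300−201)/(306.993−220.607) × (234.790−220.607) + 201 = 99/86.386 × 14.183 + 201 ≈ 217.25 → 217.
SO₂: 449.4 ∈ [329.6, 574.0] ↔ index [101, 150].
101 + (449.4−329.6)·(150−101)/(574.0−329.6) = 101 + 119.8·49/244.4 ≈ 125.02, so AQI = 125.
NO₂: 464.7 lies in 429.0–647.8, so I_lo=101, I_hi=150, C_lo=429.0, C_hi=647.8.
(150−101)/(647.8−429.0) × (464.7−429.0) + 101 = 49/218.8 × 35.7 + 101 ≈ 108.99 → 109.
Sub-indices: O₃→226, PM10→38, PM2.5→217, SO₂→125, NO₂→109. Overall AQI = max = 226; dominant pollutant is O₃.

226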